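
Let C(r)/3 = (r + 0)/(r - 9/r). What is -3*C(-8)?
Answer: -576/55 ≈ -10.473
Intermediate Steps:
C(r) = 3*r/(r - 9/r) (C(r) = 3*((r + 0)/(r - 9/r)) = 3*(r/(r - 9/r)) = 3*r/(r - 9/r))
-3*C(-8) = -9*(-8)²/(-9 + (-8)²) = -9*64/(-9 + 64) = -9*64/55 = -3*192/55 = -576/55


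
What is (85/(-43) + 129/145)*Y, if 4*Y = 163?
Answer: -552407/12470 ≈ -44.299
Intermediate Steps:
Y = 163/4 (Y = (¼)*163 = 163/4 ≈ 40.750)
(85/(-43) + 129/145)*Y = (85/(-43) + 129/145)*(163/4) = (85*(-1/43) + 129*(1/145))*(163/4) = (-85/43 + 129/145)*(163/4) = -6778/6235*163/4 = -552407/12470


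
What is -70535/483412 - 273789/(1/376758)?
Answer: -49865009402794079/483412 ≈ -1.0315e+11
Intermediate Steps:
-70535/483412 - 273789/(1/376758) = -70535*1/483412 - 273789/1/376758 = -70535/483412 - 273789*376758 = -70535/483412 - 103152196062 = -49865009402794079/483412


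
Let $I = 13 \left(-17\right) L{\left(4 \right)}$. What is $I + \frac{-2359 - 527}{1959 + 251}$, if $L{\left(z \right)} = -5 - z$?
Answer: $\frac{168954}{85} \approx 1987.7$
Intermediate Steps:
$I = 1989$ ($I = 13 \left(-17\right) \left(-5 - 4\right) = - 221 \left(-5 - 4\right) = \left(-221\right) \left(-9\right) = 1989$)
$I + \frac{-2359 - 527}{1959 + 251} = 1989 + \frac{-2359 - 527}{1959 + 251} = 1989 - \frac{2886}{2210} = 1989 - \frac{111}{85} = \frac{168954}{85}$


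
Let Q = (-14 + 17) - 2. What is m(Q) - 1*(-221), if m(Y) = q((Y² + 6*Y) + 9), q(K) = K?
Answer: 237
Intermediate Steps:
Q = 1 (Q = 3 - 2 = 1)
m(Y) = 9 + Y² + 6*Y (m(Y) = (Y² + 6*Y) + 9 = 9 + Y² + 6*Y)
m(Q) - 1*(-221) = (9 + 1² + 6*1) - 1*(-221) = (9 + 1 + 6) + 221 = 16 + 221 = 237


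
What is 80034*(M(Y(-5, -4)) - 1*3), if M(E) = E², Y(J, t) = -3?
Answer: 480204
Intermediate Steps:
80034*(M(Y(-5, -4)) - 1*3) = 80034*((-3)² - 1*3) = 80034*(9 - 3) = 80034*6 = 480204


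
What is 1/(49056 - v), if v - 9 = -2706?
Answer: 1/51753 ≈ 1.9323e-5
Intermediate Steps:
v = -2697 (v = 9 - 2706 = -2697)
1/(49056 - v) = 1/(49056 - 1*(-2697)) = 1/(49056 + 2697) = 1/51753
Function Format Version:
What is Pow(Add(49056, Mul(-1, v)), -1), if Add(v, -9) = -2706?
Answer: Rational(1, 51753) ≈ 1.9323e-5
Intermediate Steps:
v = -2697 (v = Add(9, -2706) = -2697)
Pow(Add(49056, Mul(-1, v)), -1) = Pow(Add(49056, Mul(-1, -2697)), -1) = Pow(Add(49056, 2697), -1) = Pow(51753, -1) = Rational(1, 51753)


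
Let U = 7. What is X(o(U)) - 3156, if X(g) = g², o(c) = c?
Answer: -3107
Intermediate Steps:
X(o(U)) - 3156 = 7² - 3156 = 49 - 3156 = -3107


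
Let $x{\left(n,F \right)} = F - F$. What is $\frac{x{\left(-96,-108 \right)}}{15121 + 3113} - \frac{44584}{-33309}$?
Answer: $\frac{44584}{33309} \approx 1.3385$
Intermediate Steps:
$x{\left(n,F \right)} = 0$
$\frac{x{\left(-96,-108 \right)}}{15121 + 3113} - \frac{44584}{-33309} = \frac{0}{15121 + 3113} - \frac{44584}{-33309} = \frac{0}{18234} - - \frac{44584}{33309} = 0 \cdot \frac{1}{18234} + \frac{44584}{33309} = 0 + \frac{44584}{33309} = \frac{44584}{33309}$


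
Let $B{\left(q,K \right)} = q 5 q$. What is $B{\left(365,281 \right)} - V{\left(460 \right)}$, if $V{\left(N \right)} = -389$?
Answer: $666514$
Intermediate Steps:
$B{\left(q,K \right)} = 5 q^{2}$ ($B{\left(q,K \right)} = 5 q q = 5 q^{2}$)
$B{\left(365,281 \right)} - V{\left(460 \right)} = 5 \cdot 365^{2} - -389 = 5 \cdot 133225 + 389 = 666125 + 389 = 666514$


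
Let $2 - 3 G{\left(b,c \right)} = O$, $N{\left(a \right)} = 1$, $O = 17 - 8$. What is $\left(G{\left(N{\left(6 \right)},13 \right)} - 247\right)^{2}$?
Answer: $\frac{559504}{9} \approx 62167.0$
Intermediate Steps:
$O = 9$ ($O = 17 - 8 = 9$)
$G{\left(b,c \right)} = - \frac{7}{3}$ ($G{\left(b,c \right)} = \frac{2}{3} - 3 = - \frac{7}{3}$)
$\left(G{\left(N{\left(6 \right)},13 \right)} - 247\right)^{2} = \left(- \frac{7}{3} - 247\right)^{2} = \left(- \frac{748}{3}\right)^{2} = \frac{559504}{9}$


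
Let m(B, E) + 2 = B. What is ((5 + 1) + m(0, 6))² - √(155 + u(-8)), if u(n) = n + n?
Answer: 16 - √139 ≈ 4.2102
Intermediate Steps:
m(B, E) = -2 + B
u(n) = 2*n
((5 + 1) + m(0, 6))² - √(155 + u(-8)) = ((5 + 1) + (-2 + 0))² - √(155 + 2*(-8)) = (6 - 2)² - √(155 - 16) = 4² - √139 = 16 - √139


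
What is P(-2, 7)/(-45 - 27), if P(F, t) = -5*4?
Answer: 5/18 ≈ 0.27778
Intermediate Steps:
P(F, t) = -20
P(-2, 7)/(-45 - 27) = -20/(-45 - 27) = -20/(-72) = -20*(-1/72) = 5/18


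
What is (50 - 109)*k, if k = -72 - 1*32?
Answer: 6136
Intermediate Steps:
k = -104 (k = -72 - 32 = -104)
(50 - 109)*k = (50 - 109)*(-104) = -59*(-104) = 6136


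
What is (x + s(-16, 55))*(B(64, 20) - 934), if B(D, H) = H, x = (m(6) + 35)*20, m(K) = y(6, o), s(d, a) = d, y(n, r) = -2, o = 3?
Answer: -588616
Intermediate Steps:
m(K) = -2
x = 660 (x = (-2 + 35)*20 = 33*20 = 660)
(x + s(-16, 55))*(B(64, 20) - 934) = (660 - 16)*(20 - 934) = 644*(-914) = -588616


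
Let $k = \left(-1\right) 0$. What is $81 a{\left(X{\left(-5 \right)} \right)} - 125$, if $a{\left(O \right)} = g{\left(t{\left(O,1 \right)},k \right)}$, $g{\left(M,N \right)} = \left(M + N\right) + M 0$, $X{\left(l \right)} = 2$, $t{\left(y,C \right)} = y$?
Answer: $37$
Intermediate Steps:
$k = 0$
$g{\left(M,N \right)} = M + N$ ($g{\left(M,N \right)} = \left(M + N\right) + 0 = M + N$)
$a{\left(O \right)} = O$ ($a{\left(O \right)} = O + 0 = O$)
$81 a{\left(X{\left(-5 \right)} \right)} - 125 = 81 \cdot 2 - 125 = 162 - 125 = 37$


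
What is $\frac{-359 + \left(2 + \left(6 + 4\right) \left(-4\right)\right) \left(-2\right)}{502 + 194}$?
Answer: $- \frac{283}{696} \approx -0.40661$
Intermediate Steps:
$\frac{-359 + \left(2 + \left(6 + 4\right) \left(-4\right)\right) \left(-2\right)}{502 + 194} = \frac{-359 + \left(2 + 10 \left(-4\right)\right) \left(-2\right)}{696} = \left(-359 + \left(2 - 40\right) \left(-2\right)\right) \frac{1}{696} = \left(-359 - -76\right) \frac{1}{696} = \left(-359 + 76\right) \frac{1}{696} = \left(-283\right) \frac{1}{696} = - \frac{283}{696}$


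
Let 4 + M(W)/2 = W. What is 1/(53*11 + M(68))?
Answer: 1/711 ≈ 0.0014065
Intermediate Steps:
M(W) = -8 + 2*W
1/(53*11 + M(68)) = 1/(53*11 + (-8 + 2*68)) = 1/(583 + (-8 + 136)) = 1/(583 + 128) = 1/711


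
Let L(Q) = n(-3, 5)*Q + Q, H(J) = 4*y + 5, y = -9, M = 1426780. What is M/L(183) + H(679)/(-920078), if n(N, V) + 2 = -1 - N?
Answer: 1312748894513/168374274 ≈ 7796.6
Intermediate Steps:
n(N, V) = -3 - N (n(N, V) = -2 + (-1 - N) = -3 - N)
H(J) = -31 (H(J) = 4*(-9) + 5 = -36 + 5 = -31)
L(Q) = Q (L(Q) = (-3 - 1*(-3))*Q + Q = (-3 + 3)*Q + Q = 0*Q + Q = 0 + Q = Q)
M/L(183) + H(679)/(-920078) = 1426780/183 - 31/(-920078) = 1426780*(1/183) - 31*(-1/920078) = 1426780/183 + 31/920078 = 1312748894513/168374274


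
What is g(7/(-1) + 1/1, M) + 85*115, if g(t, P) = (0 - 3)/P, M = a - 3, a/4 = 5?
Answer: 166172/17 ≈ 9774.8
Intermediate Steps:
a = 20 (a = 4*5 = 20)
M = 17 (M = 20 - 3 = 17)
g(t, P) = -3/P
g(7/(-1) + 1/1, M) + 85*115 = -3/17 + 85*115 = -3*1/17 + 9775 = -3/17 + 9775 = 166172/17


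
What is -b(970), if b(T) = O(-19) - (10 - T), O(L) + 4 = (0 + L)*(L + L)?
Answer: -1678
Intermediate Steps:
O(L) = -4 + 2*L**2 (O(L) = -4 + (0 + L)*(L + L) = -4 + L*(2*L) = -4 + 2*L**2)
b(T) = 708 + T (b(T) = (-4 + 2*(-19)**2) - (10 - T) = (-4 + 2*361) + (-10 + T) = (-4 + 722) + (-10 + T) = 718 + (-10 + T) = 708 + T)
-b(970) = -(708 + 970) = -1*1678 = -1678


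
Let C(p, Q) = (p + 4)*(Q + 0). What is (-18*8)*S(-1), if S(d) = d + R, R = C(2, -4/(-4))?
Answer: -720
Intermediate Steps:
C(p, Q) = Q*(4 + p) (C(p, Q) = (4 + p)*Q = Q*(4 + p))
R = 6 (R = (-4/(-4))*(4 + 2) = -4*(-¼)*6 = 1*6 = 6)
S(d) = 6 + d (S(d) = d + 6 = 6 + d)
(-18*8)*S(-1) = (-18*8)*(6 - 1) = -144*5 = -720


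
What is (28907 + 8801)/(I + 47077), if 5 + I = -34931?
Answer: 37708/12141 ≈ 3.1058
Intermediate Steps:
I = -34936 (I = -5 - 34931 = -34936)
(28907 + 8801)/(I + 47077) = (28907 + 8801)/(-34936 + 47077) = 37708/12141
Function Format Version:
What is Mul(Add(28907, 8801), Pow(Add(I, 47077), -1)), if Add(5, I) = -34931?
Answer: Rational(37708, 12141) ≈ 3.1058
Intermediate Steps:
I = -34936 (I = Add(-5, -34931) = -34936)
Mul(Add(28907, 8801), Pow(Add(I, 47077), -1)) = Mul(Add(28907, 8801), Pow(Add(-34936, 47077), -1)) = Mul(37708, Pow(12141, -1)) = Mul(37708, Rational(1, 12141)) = Rational(37708, 12141)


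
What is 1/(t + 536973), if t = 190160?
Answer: 1/727133 ≈ 1.3753e-6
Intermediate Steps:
1/(t + 536973) = 1/(190160 + 536973) = 1/727133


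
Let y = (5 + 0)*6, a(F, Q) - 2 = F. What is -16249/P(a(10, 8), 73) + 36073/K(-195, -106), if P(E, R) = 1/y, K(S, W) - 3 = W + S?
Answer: -145302133/298 ≈ -4.8759e+5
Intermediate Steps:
a(F, Q) = 2 + F
K(S, W) = 3 + S + W (K(S, W) = 3 + (W + S) = 3 + (S + W) = 3 + S + W)
y = 30 (y = 5*6 = 30)
P(E, R) = 1/30
-16249/P(a(10, 8), 73) + 36073/K(-195, -106) = -16249/1/30 + 36073/(3 - 195 - 106) = -16249*30 + 36073/(-298) = -487470 + 36073*(-1/298) = -487470 - 36073/298 = -145302133/298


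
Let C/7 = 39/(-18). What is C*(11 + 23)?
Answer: -1547/3 ≈ -515.67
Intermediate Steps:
C = -91/6 (C = 7*(39/(-18)) = 7*(39*(-1/18)) = 7*(-13/6) = -91/6 ≈ -15.167)
C*(11 + 23) = -91*(11 + 23)/6 = -91/6*34 = -1547/3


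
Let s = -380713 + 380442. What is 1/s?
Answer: -1/271 ≈ -0.0036900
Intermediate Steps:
s = -271
1/s = 1/(-271) = -1/271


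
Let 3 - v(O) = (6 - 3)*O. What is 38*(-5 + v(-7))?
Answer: 722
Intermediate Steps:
v(O) = 3 - 3*O (v(O) = 3 - (6 - 3)*O = 3 - 3*O)
38*(-5 + v(-7)) = 38*(-5 + (3 - 3*(-7))) = 38*(-5 + (3 + 21)) = 38*(-5 + 24) = 38*19 = 722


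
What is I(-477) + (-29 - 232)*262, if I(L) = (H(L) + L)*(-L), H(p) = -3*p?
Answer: 386676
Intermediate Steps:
I(L) = 2*L**2 (I(L) = (-3*L + L)*(-L) = (-2*L)*(-L) = 2*L**2)
I(-477) + (-29 - 232)*262 = 2*(-477)**2 + (-29 - 232)*262 = 2*227529 - 261*262 = 455058 - 68382 = 386676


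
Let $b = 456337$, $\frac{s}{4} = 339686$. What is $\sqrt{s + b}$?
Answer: $\sqrt{1815081} \approx 1347.3$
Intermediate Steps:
$s = 1358744$ ($s = 4 \cdot 339686 = 1358744$)
$\sqrt{s + b} = \sqrt{1358744 + 456337} = \sqrt{1815081}$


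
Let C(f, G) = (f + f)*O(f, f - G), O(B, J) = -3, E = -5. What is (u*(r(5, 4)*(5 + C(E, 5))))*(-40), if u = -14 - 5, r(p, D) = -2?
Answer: -53200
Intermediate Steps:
C(f, G) = -6*f (C(f, G) = (f + f)*(-3) = (2*f)*(-3) = -6*f)
u = -19
(u*(r(5, 4)*(5 + C(E, 5))))*(-40) = -(-38)*(5 - 6*(-5))*(-40) = -(-38)*(5 + 30)*(-40) = -(-38)*35*(-40) = -19*(-70)*(-40) = 1330*(-40) = -53200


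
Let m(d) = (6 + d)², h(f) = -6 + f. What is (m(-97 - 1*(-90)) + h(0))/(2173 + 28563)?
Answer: -5/30736 ≈ -0.00016268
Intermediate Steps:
(m(-97 - 1*(-90)) + h(0))/(2173 + 28563) = ((6 + (-97 - 1*(-90)))² + (-6 + 0))/(2173 + 28563) = ((6 + (-97 + 90))² - 6)/30736 = ((6 - 7)² - 6)*(1/30736) = ((-1)² - 6)*(1/30736) = (1 - 6)*(1/30736) = -5*1/30736 = -5/30736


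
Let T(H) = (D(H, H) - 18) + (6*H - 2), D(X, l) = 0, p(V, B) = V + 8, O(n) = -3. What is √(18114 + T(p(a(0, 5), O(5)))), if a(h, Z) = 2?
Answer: √18154 ≈ 134.74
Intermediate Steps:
p(V, B) = 8 + V
T(H) = -20 + 6*H (T(H) = (0 - 18) + (6*H - 2) = -18 + (-2 + 6*H) = -20 + 6*H)
√(18114 + T(p(a(0, 5), O(5)))) = √(18114 + (-20 + 6*(8 + 2))) = √(18114 + (-20 + 6*10)) = √(18114 + (-20 + 60)) = √(18114 + 40) = √18154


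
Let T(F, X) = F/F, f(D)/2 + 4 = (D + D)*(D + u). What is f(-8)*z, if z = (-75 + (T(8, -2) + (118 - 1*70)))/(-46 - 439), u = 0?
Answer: 6448/485 ≈ 13.295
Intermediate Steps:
f(D) = -8 + 4*D**2 (f(D) = -8 + 2*((D + D)*(D + 0)) = -8 + 2*((2*D)*D) = -8 + 2*(2*D**2) = -8 + 4*D**2)
T(F, X) = 1
z = 26/485 (z = (-75 + (1 + (118 - 1*70)))/(-46 - 439) = (-75 + (1 + (118 - 70)))/(-485) = (-75 + (1 + 48))*(-1/485) = (-75 + 49)*(-1/485) = -26*(-1/485) = 26/485 ≈ 0.053608)
f(-8)*z = (-8 + 4*(-8)**2)*(26/485) = (-8 + 4*64)*(26/485) = (-8 + 256)*(26/485) = 248*(26/485) = 6448/485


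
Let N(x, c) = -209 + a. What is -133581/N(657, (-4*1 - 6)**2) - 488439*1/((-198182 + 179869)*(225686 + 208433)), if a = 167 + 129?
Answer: -50570083128634/32935802309 ≈ -1535.4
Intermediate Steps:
a = 296
N(x, c) = 87 (N(x, c) = -209 + 296 = 87)
-133581/N(657, (-4*1 - 6)**2) - 488439*1/((-198182 + 179869)*(225686 + 208433)) = -133581/87 - 488439*1/((-198182 + 179869)*(225686 + 208433)) = -133581*1/87 - 488439/((-18313*434119)) = -44527/29 - 488439/(-7950021247) = -44527/29 - 488439*(-1/7950021247) = -44527/29 + 69777/1135717321 = -50570083128634/32935802309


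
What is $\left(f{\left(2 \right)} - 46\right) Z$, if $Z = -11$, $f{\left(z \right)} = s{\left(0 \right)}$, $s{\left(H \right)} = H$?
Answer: $506$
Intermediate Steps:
$f{\left(z \right)} = 0$
$\left(f{\left(2 \right)} - 46\right) Z = \left(0 - 46\right) \left(-11\right) = \left(-46\right) \left(-11\right) = 506$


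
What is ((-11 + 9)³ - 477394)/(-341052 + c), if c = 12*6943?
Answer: 79567/42956 ≈ 1.8523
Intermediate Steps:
c = 83316
((-11 + 9)³ - 477394)/(-341052 + c) = ((-11 + 9)³ - 477394)/(-341052 + 83316) = ((-2)³ - 477394)/(-257736) = (-8 - 477394)*(-1/257736) = -477402*(-1/257736) = 79567/42956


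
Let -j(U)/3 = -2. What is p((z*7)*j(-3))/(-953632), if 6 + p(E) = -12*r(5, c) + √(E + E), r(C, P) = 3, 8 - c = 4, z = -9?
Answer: 21/476816 - 3*I*√21/476816 ≈ 4.4042e-5 - 2.8832e-5*I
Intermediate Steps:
c = 4 (c = 8 - 1*4 = 8 - 4 = 4)
j(U) = 6 (j(U) = -3*(-2) = 6)
p(E) = -42 + √2*√E (p(E) = -6 + (-12*3 + √(E + E)) = -6 + (-36 + √(2*E)) = -6 + (-36 + √2*√E) = -42 + √2*√E)
p((z*7)*j(-3))/(-953632) = (-42 + √2*√(-9*7*6))/(-953632) = (-42 + √2*√(-63*6))*(-1/953632) = (-42 + √2*√(-378))*(-1/953632) = (-42 + √2*(3*I*√42))*(-1/953632) = (-42 + 6*I*√21)*(-1/953632) = 21/476816 - 3*I*√21/476816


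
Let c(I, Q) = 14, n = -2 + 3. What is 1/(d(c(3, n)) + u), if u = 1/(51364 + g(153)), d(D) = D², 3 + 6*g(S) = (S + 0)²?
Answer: 55265/10831941 ≈ 0.0051020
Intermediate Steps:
n = 1
g(S) = -½ + S²/6 (g(S) = -½ + (S + 0)²/6 = -½ + S²/6)
u = 1/55265 (u = 1/(51364 + (-½ + (⅙)*153²)) = 1/(51364 + (-½ + (⅙)*23409)) = 1/(51364 + (-½ + 7803/2)) = 1/(51364 + 3901) = 1/55265 ≈ 1.8095e-5)
1/(d(c(3, n)) + u) = 1/(14² + 1/55265) = 1/(196 + 1/55265) = 1/(10831941/55265) = 55265/10831941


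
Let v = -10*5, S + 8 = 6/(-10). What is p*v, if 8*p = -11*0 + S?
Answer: 215/4 ≈ 53.750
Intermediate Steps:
S = -43/5 (S = -8 + 6/(-10) = -8 + 6*(-⅒) = -8 - ⅗ = -43/5 ≈ -8.6000)
p = -43/40 (p = (-11*0 - 43/5)/8 = (0 - 43/5)/8 = (⅛)*(-43/5) = -43/40 ≈ -1.0750)
v = -50
p*v = -43/40*(-50) = 215/4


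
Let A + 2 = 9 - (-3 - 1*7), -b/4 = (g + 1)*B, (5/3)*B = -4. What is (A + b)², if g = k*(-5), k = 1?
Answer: 11449/25 ≈ 457.96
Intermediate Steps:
g = -5 (g = 1*(-5) = -5)
B = -12/5 (B = (⅗)*(-4) = -12/5 ≈ -2.4000)
b = -192/5 (b = -4*(-5 + 1)*(-12)/5 = -(-16)*(-12)/5 = -4*48/5 = -192/5 ≈ -38.400)
A = 17 (A = -2 + (9 - (-3 - 1*7)) = -2 + (9 - (-3 - 7)) = -2 + (9 - 1*(-10)) = -2 + (9 + 10) = -2 + 19 = 17)
(A + b)² = (17 - 192/5)² = (-107/5)² = 11449/25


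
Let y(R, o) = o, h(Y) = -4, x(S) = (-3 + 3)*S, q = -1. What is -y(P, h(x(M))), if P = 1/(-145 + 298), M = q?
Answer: 4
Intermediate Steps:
M = -1
x(S) = 0 (x(S) = 0*S = 0)
P = 1/153 ≈ 0.0065359
-y(P, h(x(M))) = -1*(-4) = 4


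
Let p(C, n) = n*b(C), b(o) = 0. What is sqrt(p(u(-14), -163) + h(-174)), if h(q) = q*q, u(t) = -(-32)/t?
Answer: 174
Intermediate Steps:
u(t) = 32/t
p(C, n) = 0 (p(C, n) = n*0 = 0)
h(q) = q**2
sqrt(p(u(-14), -163) + h(-174)) = sqrt(0 + (-174)**2) = sqrt(0 + 30276) = sqrt(30276) = 174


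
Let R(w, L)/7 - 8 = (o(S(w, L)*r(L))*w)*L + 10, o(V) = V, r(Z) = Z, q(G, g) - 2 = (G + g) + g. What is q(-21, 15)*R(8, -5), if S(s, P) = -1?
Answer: -14014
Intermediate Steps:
q(G, g) = 2 + G + 2*g (q(G, g) = 2 + ((G + g) + g) = 2 + (G + 2*g) = 2 + G + 2*g)
R(w, L) = 126 - 7*w*L**2 (R(w, L) = 56 + 7*(((-L)*w)*L + 10) = 56 + 7*((-L*w)*L + 10) = 56 + 7*(-w*L**2 + 10) = 56 + 7*(10 - w*L**2) = 56 + (70 - 7*w*L**2) = 126 - 7*w*L**2)
q(-21, 15)*R(8, -5) = (2 - 21 + 2*15)*(126 - 7*8*(-5)**2) = (2 - 21 + 30)*(126 - 7*8*25) = 11*(126 - 1400) = 11*(-1274) = -14014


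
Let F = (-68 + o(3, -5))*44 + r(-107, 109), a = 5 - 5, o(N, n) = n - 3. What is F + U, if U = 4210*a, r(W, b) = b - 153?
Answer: -3388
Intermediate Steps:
o(N, n) = -3 + n
r(W, b) = -153 + b
a = 0
U = 0 (U = 4210*0 = 0)
F = -3388 (F = (-68 + (-3 - 5))*44 + (-153 + 109) = (-68 - 8)*44 - 44 = -76*44 - 44 = -3344 - 44 = -3388)
F + U = -3388 + 0 = -3388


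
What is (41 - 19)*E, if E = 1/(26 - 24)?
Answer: 11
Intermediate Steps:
E = 1/2 ≈ 0.50000
(41 - 19)*E = (41 - 19)*(1/2) = 22*(1/2) = 11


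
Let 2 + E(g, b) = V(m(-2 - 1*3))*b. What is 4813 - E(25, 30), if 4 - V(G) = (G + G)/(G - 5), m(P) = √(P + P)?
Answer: 32985/7 - 60*I*√10/7 ≈ 4712.1 - 27.105*I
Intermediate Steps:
m(P) = √2*√P (m(P) = √(2*P) = √2*√P)
V(G) = 4 - 2*G/(-5 + G) (V(G) = 4 - (G + G)/(G - 5) = 4 - 2*G/(-5 + G))
E(g, b) = -2 + 2*b*(-10 + I*√10)/(-5 + I*√10) (E(g, b) = -2 + (2*(-10 + √2*√(-2 - 1*3))/(-5 + √2*√(-2 - 1*3)))*b = -2 + (2*(-10 + √2*√(-2 - 3))/(-5 + √2*√(-2 - 3)))*b = -2 + (2*(-10 + √2*√(-5))/(-5 + √2*√(-5)))*b = -2 + (2*(-10 + √2*(I*√5))/(-5 + √2*(I*√5)))*b = -2 + (2*(-10 + I*√10)/(-5 + I*√10))*b = -2 + 2*b*(-10 + I*√10)/(-5 + I*√10))
4813 - E(25, 30) = 4813 - (-2 + (24/7)*30 + (2/7)*I*30*√10) = 4813 - (-2 + 720/7 + 60*I*√10/7) = 4813 - (706/7 + 60*I*√10/7) = 4813 + (-706/7 - 60*I*√10/7) = 32985/7 - 60*I*√10/7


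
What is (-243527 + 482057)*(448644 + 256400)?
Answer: 168174145320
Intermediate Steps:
(-243527 + 482057)*(448644 + 256400) = 238530*705044 = 168174145320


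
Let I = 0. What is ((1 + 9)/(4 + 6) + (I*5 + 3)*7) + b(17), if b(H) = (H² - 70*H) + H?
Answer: -862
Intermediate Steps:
b(H) = H² - 69*H
((1 + 9)/(4 + 6) + (I*5 + 3)*7) + b(17) = ((1 + 9)/(4 + 6) + (0*5 + 3)*7) + 17*(-69 + 17) = (10/10 + (0 + 3)*7) + 17*(-52) = (10*(⅒) + 3*7) - 884 = (1 + 21) - 884 = 22 - 884 = -862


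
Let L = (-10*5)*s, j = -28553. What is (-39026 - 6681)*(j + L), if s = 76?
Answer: 1478758571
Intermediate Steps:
L = -3800 (L = -10*5*76 = -50*76 = -3800)
(-39026 - 6681)*(j + L) = (-39026 - 6681)*(-28553 - 3800) = -45707*(-32353) = 1478758571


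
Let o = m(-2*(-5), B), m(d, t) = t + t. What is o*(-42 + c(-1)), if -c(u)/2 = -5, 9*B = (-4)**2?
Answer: -1024/9 ≈ -113.78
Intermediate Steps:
B = 16/9 (B = (1/9)*(-4)**2 = (1/9)*16 = 16/9 ≈ 1.7778)
c(u) = 10 (c(u) = -2*(-5) = 10)
m(d, t) = 2*t
o = 32/9 (o = 2*(16/9) = 32/9 ≈ 3.5556)
o*(-42 + c(-1)) = 32*(-42 + 10)/9 = (32/9)*(-32) = -1024/9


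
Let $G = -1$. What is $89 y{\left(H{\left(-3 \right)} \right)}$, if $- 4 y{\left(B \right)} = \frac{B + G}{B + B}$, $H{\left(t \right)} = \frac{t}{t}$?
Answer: $0$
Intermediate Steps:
$H{\left(t \right)} = 1$
$y{\left(B \right)} = - \frac{-1 + B}{8 B}$ ($y{\left(B \right)} = - \frac{\left(B - 1\right) \frac{1}{B + B}}{4} = - \frac{\left(-1 + B\right) \frac{1}{2 B}}{4} = - \frac{\frac{1}{2} \frac{1}{B} \left(-1 + B\right)}{4} = - \frac{-1 + B}{8 B}$)
$89 y{\left(H{\left(-3 \right)} \right)} = 89 \frac{1 - 1}{8 \cdot 1} = 89 \cdot \frac{1}{8} \cdot 1 \left(1 - 1\right) = 89 \cdot \frac{1}{8} \cdot 1 \cdot 0 = 89 \cdot 0 = 0$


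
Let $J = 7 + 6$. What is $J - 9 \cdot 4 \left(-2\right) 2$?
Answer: $157$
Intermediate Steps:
$J = 13$
$J - 9 \cdot 4 \left(-2\right) 2 = 13 - 9 \cdot 4 \left(-2\right) 2 = 13 - 9 \left(\left(-8\right) 2\right) = 13 - -144 = 13 + 144 = 157$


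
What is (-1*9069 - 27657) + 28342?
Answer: -8384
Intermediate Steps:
(-1*9069 - 27657) + 28342 = (-9069 - 27657) + 28342 = -36726 + 28342 = -8384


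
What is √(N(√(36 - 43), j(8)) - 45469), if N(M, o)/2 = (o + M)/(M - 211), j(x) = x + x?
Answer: √((9593991 - 45467*I*√7)/(-211 + I*√7)) ≈ 0.e-4 - 213.23*I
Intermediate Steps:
j(x) = 2*x
N(M, o) = 2*(M + o)/(-211 + M) (N(M, o) = 2*((o + M)/(M - 211)) = 2*((M + o)/(-211 + M)) = 2*(M + o)/(-211 + M))
√(N(√(36 - 43), j(8)) - 45469) = √(2*(√(36 - 43) + 2*8)/(-211 + √(36 - 43)) - 45469) = √(2*(√(-7) + 16)/(-211 + √(-7)) - 45469) = √(2*(I*√7 + 16)/(-211 + I*√7) - 45469) = √(2*(16 + I*√7)/(-211 + I*√7) - 45469) = √(-45469 + 2*(16 + I*√7)/(-211 + I*√7))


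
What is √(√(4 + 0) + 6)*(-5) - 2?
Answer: -2 - 10*√2 ≈ -16.142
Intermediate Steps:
√(√(4 + 0) + 6)*(-5) - 2 = √(√4 + 6)*(-5) - 2 = √(2 + 6)*(-5) - 2 = √8*(-5) - 2 = (2*√2)*(-5) - 2 = -10*√2 - 2 = -2 - 10*√2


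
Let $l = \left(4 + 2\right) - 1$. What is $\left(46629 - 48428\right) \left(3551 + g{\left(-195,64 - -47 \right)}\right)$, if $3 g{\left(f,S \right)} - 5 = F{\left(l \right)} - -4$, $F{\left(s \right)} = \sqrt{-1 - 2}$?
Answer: $-6393646 - \frac{1799 i \sqrt{3}}{3} \approx -6.3936 \cdot 10^{6} - 1038.7 i$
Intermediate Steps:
$l = 5$ ($l = 6 - 1 = 5$)
$F{\left(s \right)} = i \sqrt{3}$ ($F{\left(s \right)} = \sqrt{-3} = i \sqrt{3}$)
$g{\left(f,S \right)} = 3 + \frac{i \sqrt{3}}{3}$ ($g{\left(f,S \right)} = \frac{5}{3} + \frac{i \sqrt{3} - -4}{3} = \frac{5}{3} + \frac{i \sqrt{3} + 4}{3} = \frac{5}{3} + \frac{4 + i \sqrt{3}}{3} = \frac{5}{3} + \left(\frac{4}{3} + \frac{i \sqrt{3}}{3}\right) = 3 + \frac{i \sqrt{3}}{3}$)
$\left(46629 - 48428\right) \left(3551 + g{\left(-195,64 - -47 \right)}\right) = \left(46629 - 48428\right) \left(3551 + \left(3 + \frac{i \sqrt{3}}{3}\right)\right) = - 1799 \left(3554 + \frac{i \sqrt{3}}{3}\right) = -6393646 - \frac{1799 i \sqrt{3}}{3}$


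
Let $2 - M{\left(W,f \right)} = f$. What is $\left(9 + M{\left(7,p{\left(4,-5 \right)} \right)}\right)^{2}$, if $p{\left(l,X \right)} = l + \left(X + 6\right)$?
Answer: $36$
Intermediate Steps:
$p{\left(l,X \right)} = 6 + X + l$ ($p{\left(l,X \right)} = l + \left(6 + X\right) = 6 + X + l$)
$M{\left(W,f \right)} = 2 - f$
$\left(9 + M{\left(7,p{\left(4,-5 \right)} \right)}\right)^{2} = \left(9 + \left(2 - \left(6 - 5 + 4\right)\right)\right)^{2} = \left(9 + \left(2 - 5\right)\right)^{2} = \left(9 - 3\right)^{2} = 6^{2} = 36$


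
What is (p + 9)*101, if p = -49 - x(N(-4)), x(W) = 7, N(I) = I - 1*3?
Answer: -4747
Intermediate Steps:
N(I) = -3 + I (N(I) = I - 3 = -3 + I)
p = -56 (p = -49 - 1*7 = -49 - 7 = -56)
(p + 9)*101 = (-56 + 9)*101 = -47*101 = -4747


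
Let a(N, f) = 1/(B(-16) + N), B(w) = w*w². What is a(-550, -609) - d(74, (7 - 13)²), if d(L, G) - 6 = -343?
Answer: 1565701/4646 ≈ 337.00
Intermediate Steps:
B(w) = w³
d(L, G) = -337 (d(L, G) = 6 - 343 = -337)
a(N, f) = 1/(-4096 + N) (a(N, f) = 1/((-16)³ + N) = 1/(-4096 + N))
a(-550, -609) - d(74, (7 - 13)²) = 1/(-4096 - 550) - 1*(-337) = 1/(-4646) + 337 = -1/4646 + 337 = 1565701/4646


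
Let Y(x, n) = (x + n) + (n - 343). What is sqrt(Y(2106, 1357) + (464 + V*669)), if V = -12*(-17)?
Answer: 3*sqrt(15713) ≈ 376.05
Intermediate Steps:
V = 204
Y(x, n) = -343 + x + 2*n (Y(x, n) = (n + x) + (-343 + n) = -343 + x + 2*n)
sqrt(Y(2106, 1357) + (464 + V*669)) = sqrt((-343 + 2106 + 2*1357) + (464 + 204*669)) = sqrt((-343 + 2106 + 2714) + (464 + 136476)) = sqrt(4477 + 136940) = sqrt(141417) = 3*sqrt(15713)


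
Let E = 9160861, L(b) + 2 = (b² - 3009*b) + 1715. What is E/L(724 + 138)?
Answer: -9160861/1849001 ≈ -4.9545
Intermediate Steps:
L(b) = 1713 + b² - 3009*b (L(b) = -2 + ((b² - 3009*b) + 1715) = -2 + (1715 + b² - 3009*b) = 1713 + b² - 3009*b)
E/L(724 + 138) = 9160861/(1713 + (724 + 138)² - 3009*(724 + 138)) = 9160861/(1713 + 862² - 3009*862) = 9160861/(1713 + 743044 - 2593758) = 9160861/(-1849001) = 9160861*(-1/1849001) = -9160861/1849001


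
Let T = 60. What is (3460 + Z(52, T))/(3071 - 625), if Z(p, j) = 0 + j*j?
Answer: 3530/1223 ≈ 2.8863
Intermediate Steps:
Z(p, j) = j**2 (Z(p, j) = 0 + j**2 = j**2)
(3460 + Z(52, T))/(3071 - 625) = (3460 + 60**2)/(3071 - 625) = (3460 + 3600)/2446 = 7060*(1/2446) = 3530/1223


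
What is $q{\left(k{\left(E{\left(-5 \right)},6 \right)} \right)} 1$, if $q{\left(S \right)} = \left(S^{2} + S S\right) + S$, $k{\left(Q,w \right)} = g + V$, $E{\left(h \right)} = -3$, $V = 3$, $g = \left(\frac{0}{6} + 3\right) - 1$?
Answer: $55$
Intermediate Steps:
$g = 2$ ($g = \left(0 \cdot \frac{1}{6} + 3\right) - 1 = \left(0 + 3\right) - 1 = 3 - 1 = 2$)
$k{\left(Q,w \right)} = 5$ ($k{\left(Q,w \right)} = 2 + 3 = 5$)
$q{\left(S \right)} = S + 2 S^{2}$ ($q{\left(S \right)} = \left(S^{2} + S^{2}\right) + S = 2 S^{2} + S = S + 2 S^{2}$)
$q{\left(k{\left(E{\left(-5 \right)},6 \right)} \right)} 1 = 5 \left(1 + 2 \cdot 5\right) 1 = 5 \left(1 + 10\right) 1 = 5 \cdot 11 \cdot 1 = 55 \cdot 1 = 55$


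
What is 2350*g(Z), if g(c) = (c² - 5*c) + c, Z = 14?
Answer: 329000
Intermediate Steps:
g(c) = c² - 4*c
2350*g(Z) = 2350*(14*(-4 + 14)) = 2350*(14*10) = 2350*140 = 329000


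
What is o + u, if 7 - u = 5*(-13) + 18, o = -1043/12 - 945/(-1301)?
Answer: -502555/15612 ≈ -32.190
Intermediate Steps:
o = -1345603/15612 (o = -1043*1/12 - 945*(-1/1301) = -1043/12 + 945/1301 = -1345603/15612 ≈ -86.190)
u = 54 (u = 7 - (5*(-13) + 18) = 7 - (-65 + 18) = 7 - 1*(-47) = 7 + 47 = 54)
o + u = -1345603/15612 + 54 = -502555/15612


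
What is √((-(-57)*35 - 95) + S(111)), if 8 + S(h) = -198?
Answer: 11*√14 ≈ 41.158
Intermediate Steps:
S(h) = -206 (S(h) = -8 - 198 = -206)
√((-(-57)*35 - 95) + S(111)) = √((-(-57)*35 - 95) - 206) = √((-57*(-35) - 95) - 206) = √((1995 - 95) - 206) = √(1900 - 206) = √1694 = 11*√14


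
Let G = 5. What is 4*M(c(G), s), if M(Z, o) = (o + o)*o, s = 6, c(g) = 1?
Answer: 288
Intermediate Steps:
M(Z, o) = 2*o**2 (M(Z, o) = (2*o)*o = 2*o**2)
4*M(c(G), s) = 4*(2*6**2) = 4*(2*36) = 4*72 = 288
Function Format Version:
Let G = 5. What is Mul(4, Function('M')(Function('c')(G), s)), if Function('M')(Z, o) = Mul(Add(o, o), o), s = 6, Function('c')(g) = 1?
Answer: 288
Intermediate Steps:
Function('M')(Z, o) = Mul(2, Pow(o, 2)) (Function('M')(Z, o) = Mul(Mul(2, o), o) = Mul(2, Pow(o, 2)))
Mul(4, Function('M')(Function('c')(G), s)) = Mul(4, Mul(2, Pow(6, 2))) = Mul(4, Mul(2, 36)) = Mul(4, 72) = 288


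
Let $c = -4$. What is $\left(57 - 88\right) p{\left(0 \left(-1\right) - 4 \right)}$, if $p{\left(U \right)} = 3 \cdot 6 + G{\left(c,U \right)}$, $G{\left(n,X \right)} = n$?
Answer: $-434$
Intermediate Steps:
$p{\left(U \right)} = 14$ ($p{\left(U \right)} = 3 \cdot 6 - 4 = 18 - 4 = 14$)
$\left(57 - 88\right) p{\left(0 \left(-1\right) - 4 \right)} = \left(57 - 88\right) 14 = \left(-31\right) 14 = -434$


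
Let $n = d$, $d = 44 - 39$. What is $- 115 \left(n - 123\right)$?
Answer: $13570$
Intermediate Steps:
$d = 5$
$n = 5$
$- 115 \left(n - 123\right) = - 115 \left(5 - 123\right) = \left(-115\right) \left(-118\right) = 13570$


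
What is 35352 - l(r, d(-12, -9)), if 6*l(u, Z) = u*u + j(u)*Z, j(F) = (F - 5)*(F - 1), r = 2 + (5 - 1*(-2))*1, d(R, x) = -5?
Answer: 212191/6 ≈ 35365.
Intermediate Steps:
r = 9 (r = 2 + (5 + 2)*1 = 2 + 7*1 = 2 + 7 = 9)
j(F) = (-1 + F)*(-5 + F) (j(F) = (-5 + F)*(-1 + F) = (-1 + F)*(-5 + F))
l(u, Z) = u²/6 + Z*(5 + u² - 6*u)/6 (l(u, Z) = (u*u + (5 + u² - 6*u)*Z)/6 = (u² + Z*(5 + u² - 6*u))/6 = u²/6 + Z*(5 + u² - 6*u)/6)
35352 - l(r, d(-12, -9)) = 35352 - ((⅙)*9² + (⅙)*(-5)*(5 + 9² - 6*9)) = 35352 - ((⅙)*81 + (⅙)*(-5)*(5 + 81 - 54)) = 35352 - (27/2 + (⅙)*(-5)*32) = 35352 - (27/2 - 80/3) = 35352 - 1*(-79/6) = 35352 + 79/6 = 212191/6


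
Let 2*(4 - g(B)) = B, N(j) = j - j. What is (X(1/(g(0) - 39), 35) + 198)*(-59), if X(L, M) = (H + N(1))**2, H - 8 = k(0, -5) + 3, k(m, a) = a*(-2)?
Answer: -37701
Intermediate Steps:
N(j) = 0
k(m, a) = -2*a
g(B) = 4 - B/2
H = 21 (H = 8 + (-2*(-5) + 3) = 8 + (10 + 3) = 8 + 13 = 21)
X(L, M) = 441 (X(L, M) = (21 + 0)**2 = 21**2 = 441)
(X(1/(g(0) - 39), 35) + 198)*(-59) = (441 + 198)*(-59) = 639*(-59) = -37701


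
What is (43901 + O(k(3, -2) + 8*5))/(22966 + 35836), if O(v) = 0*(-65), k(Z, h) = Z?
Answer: 43901/58802 ≈ 0.74659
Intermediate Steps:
O(v) = 0
(43901 + O(k(3, -2) + 8*5))/(22966 + 35836) = (43901 + 0)/(22966 + 35836) = 43901/58802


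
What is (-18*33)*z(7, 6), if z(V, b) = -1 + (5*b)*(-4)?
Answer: 71874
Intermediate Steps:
z(V, b) = -1 - 20*b
(-18*33)*z(7, 6) = (-18*33)*(-1 - 20*6) = -594*(-1 - 120) = -594*(-121) = 71874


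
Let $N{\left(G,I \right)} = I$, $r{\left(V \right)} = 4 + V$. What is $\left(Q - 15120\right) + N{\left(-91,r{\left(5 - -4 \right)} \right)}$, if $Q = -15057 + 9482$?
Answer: $-20682$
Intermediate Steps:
$Q = -5575$
$\left(Q - 15120\right) + N{\left(-91,r{\left(5 - -4 \right)} \right)} = \left(-5575 - 15120\right) + \left(4 + \left(5 - -4\right)\right) = -20695 + \left(4 + \left(5 + 4\right)\right) = -20695 + \left(4 + 9\right) = -20695 + 13 = -20682$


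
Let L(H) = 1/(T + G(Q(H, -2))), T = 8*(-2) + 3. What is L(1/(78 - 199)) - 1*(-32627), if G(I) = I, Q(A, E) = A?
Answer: 51354777/1574 ≈ 32627.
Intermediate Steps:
T = -13 (T = -16 + 3 = -13)
L(H) = 1/(-13 + H)
L(1/(78 - 199)) - 1*(-32627) = 1/(-13 + 1/(78 - 199)) - 1*(-32627) = 1/(-13 + 1/(-121)) + 32627 = 1/(-13 - 1/121) + 32627 = 1/(-1574/121) + 32627 = -121/1574 + 32627 = 51354777/1574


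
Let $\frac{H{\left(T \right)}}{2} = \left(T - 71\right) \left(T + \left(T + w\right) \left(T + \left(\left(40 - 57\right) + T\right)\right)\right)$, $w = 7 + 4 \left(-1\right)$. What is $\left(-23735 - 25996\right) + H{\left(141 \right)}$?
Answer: $5312409$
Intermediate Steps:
$w = 3$ ($w = 7 - 4 = 3$)
$H{\left(T \right)} = 2 \left(-71 + T\right) \left(T + \left(-17 + 2 T\right) \left(3 + T\right)\right)$ ($H{\left(T \right)} = 2 \left(T - 71\right) \left(T + \left(T + 3\right) \left(T + \left(\left(40 - 57\right) + T\right)\right)\right) = 2 \left(-71 + T\right) \left(T + \left(3 + T\right) \left(T + \left(-17 + T\right)\right)\right) = 2 \left(-71 + T\right) \left(T + \left(3 + T\right) \left(-17 + 2 T\right)\right) = 2 \left(-71 + T\right) \left(T + \left(-17 + 2 T\right) \left(3 + T\right)\right)$)
$\left(-23735 - 25996\right) + H{\left(141 \right)} = \left(-23735 - 25996\right) + \left(7242 - 304 \cdot 141^{2} + 4 \cdot 141^{3} + 1318 \cdot 141\right) = -49731 + \left(7242 - 6043824 + 4 \cdot 2803221 + 185838\right) = -49731 + \left(7242 - 6043824 + 11212884 + 185838\right) = -49731 + 5362140 = 5312409$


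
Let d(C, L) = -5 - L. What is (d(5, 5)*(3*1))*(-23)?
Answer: 690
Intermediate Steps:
(d(5, 5)*(3*1))*(-23) = ((-5 - 1*5)*(3*1))*(-23) = ((-5 - 5)*3)*(-23) = -10*3*(-23) = -30*(-23) = 690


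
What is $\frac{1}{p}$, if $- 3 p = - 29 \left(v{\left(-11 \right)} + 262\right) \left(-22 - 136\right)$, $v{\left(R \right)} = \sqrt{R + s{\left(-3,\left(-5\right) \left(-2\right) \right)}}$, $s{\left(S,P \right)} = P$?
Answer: $- \frac{393}{157265695} + \frac{3 i}{314531390} \approx -2.499 \cdot 10^{-6} + 9.538 \cdot 10^{-9} i$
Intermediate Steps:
$v{\left(R \right)} = \sqrt{10 + R}$ ($v{\left(R \right)} = \sqrt{R - -10} = \sqrt{R + 10} = \sqrt{10 + R}$)
$p = - \frac{1200484}{3} - \frac{4582 i}{3}$ ($p = - \frac{\left(-29\right) \left(\sqrt{10 - 11} + 262\right) \left(-22 - 136\right)}{3} = - \frac{\left(-29\right) \left(\sqrt{-1} + 262\right) \left(-158\right)}{3} = - \frac{\left(-29\right) \left(i + 262\right) \left(-158\right)}{3} = - \frac{\left(-29\right) \left(262 + i\right) \left(-158\right)}{3} = - \frac{\left(-29\right) \left(-41396 - 158 i\right)}{3} = - \frac{1200484 + 4582 i}{3} = - \frac{1200484}{3} - \frac{4582 i}{3} \approx -4.0016 \cdot 10^{5} - 1527.3 i$)
$\frac{1}{p} = \frac{1}{- \frac{1200484}{3} - \frac{4582 i}{3}} = \frac{9 \left(- \frac{1200484}{3} + \frac{4582 i}{3}\right)}{1441182828980}$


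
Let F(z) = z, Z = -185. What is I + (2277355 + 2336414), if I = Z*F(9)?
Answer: 4612104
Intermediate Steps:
I = -1665 (I = -185*9 = -1665)
I + (2277355 + 2336414) = -1665 + (2277355 + 2336414) = -1665 + 4613769 = 4612104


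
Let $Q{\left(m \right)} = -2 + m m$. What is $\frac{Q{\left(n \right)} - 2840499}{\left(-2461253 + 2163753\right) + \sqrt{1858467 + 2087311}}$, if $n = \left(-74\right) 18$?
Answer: $\frac{158608703750}{44251152111} + \frac{1066277 \sqrt{3945778}}{88502304222} \approx 3.6082$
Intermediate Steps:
$n = -1332$
$Q{\left(m \right)} = -2 + m^{2}$
$\frac{Q{\left(n \right)} - 2840499}{\left(-2461253 + 2163753\right) + \sqrt{1858467 + 2087311}} = \frac{\left(-2 + \left(-1332\right)^{2}\right) - 2840499}{\left(-2461253 + 2163753\right) + \sqrt{1858467 + 2087311}} = \frac{\left(-2 + 1774224\right) - 2840499}{-297500 + \sqrt{3945778}} = \frac{1774222 - 2840499}{-297500 + \sqrt{3945778}} = - \frac{1066277}{-297500 + \sqrt{3945778}}$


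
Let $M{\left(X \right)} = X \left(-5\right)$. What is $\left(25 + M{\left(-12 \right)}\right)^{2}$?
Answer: $7225$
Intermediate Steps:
$M{\left(X \right)} = - 5 X$
$\left(25 + M{\left(-12 \right)}\right)^{2} = \left(25 - -60\right)^{2} = \left(25 + 60\right)^{2} = 85^{2} = 7225$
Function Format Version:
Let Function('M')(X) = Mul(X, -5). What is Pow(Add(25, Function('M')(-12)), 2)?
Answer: 7225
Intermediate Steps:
Function('M')(X) = Mul(-5, X)
Pow(Add(25, Function('M')(-12)), 2) = Pow(Add(25, Mul(-5, -12)), 2) = Pow(Add(25, 60), 2) = Pow(85, 2) = 7225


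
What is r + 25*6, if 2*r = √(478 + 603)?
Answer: 150 + √1081/2 ≈ 166.44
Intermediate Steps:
r = √1081/2 (r = √(478 + 603)/2 = √1081/2 ≈ 16.439)
r + 25*6 = √1081/2 + 25*6 = √1081/2 + 150 = 150 + √1081/2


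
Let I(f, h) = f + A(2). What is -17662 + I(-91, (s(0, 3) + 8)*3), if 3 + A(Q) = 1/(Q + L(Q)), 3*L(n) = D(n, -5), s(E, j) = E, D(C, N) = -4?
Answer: -35509/2 ≈ -17755.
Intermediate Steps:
L(n) = -4/3 (L(n) = (⅓)*(-4) = -4/3)
A(Q) = -3 + 1/(-4/3 + Q) (A(Q) = -3 + 1/(Q - 4/3) = -3 + 1/(-4/3 + Q))
I(f, h) = -3/2 + f (I(f, h) = f + 3*(5 - 3*2)/(-4 + 3*2) = f + 3*(5 - 6)/(-4 + 6) = f + 3*(-1)/2 = f + 3*(½)*(-1) = f - 3/2 = -3/2 + f)
-17662 + I(-91, (s(0, 3) + 8)*3) = -17662 + (-3/2 - 91) = -17662 - 185/2 = -35509/2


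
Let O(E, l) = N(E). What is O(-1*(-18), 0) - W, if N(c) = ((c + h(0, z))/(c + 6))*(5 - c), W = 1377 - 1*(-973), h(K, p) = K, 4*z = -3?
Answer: -9439/4 ≈ -2359.8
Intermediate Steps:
z = -3/4 (z = (1/4)*(-3) = -3/4 ≈ -0.75000)
W = 2350 (W = 1377 + 973 = 2350)
N(c) = c*(5 - c)/(6 + c) (N(c) = ((c + 0)/(c + 6))*(5 - c) = (c/(6 + c))*(5 - c) = c*(5 - c)/(6 + c))
O(E, l) = E*(5 - E)/(6 + E)
O(-1*(-18), 0) - W = (-1*(-18))*(5 - (-1)*(-18))/(6 - 1*(-18)) - 1*2350 = 18*(5 - 1*18)/(6 + 18) - 2350 = 18*(5 - 18)/24 - 2350 = 18*(1/24)*(-13) - 2350 = -39/4 - 2350 = -9439/4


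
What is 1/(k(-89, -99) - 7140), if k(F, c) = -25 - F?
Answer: -1/7076 ≈ -0.00014132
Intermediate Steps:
1/(k(-89, -99) - 7140) = 1/((-25 - 1*(-89)) - 7140) = 1/((-25 + 89) - 7140) = 1/(64 - 7140) = 1/(-7076) = -1/7076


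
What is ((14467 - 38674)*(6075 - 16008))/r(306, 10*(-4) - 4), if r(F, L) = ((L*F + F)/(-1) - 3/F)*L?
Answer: -1114804971/2684230 ≈ -415.32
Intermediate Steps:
r(F, L) = L*(-F - 3/F - F*L) (r(F, L) = ((F*L + F)*(-1) - 3/F)*L = ((F + F*L)*(-1) - 3/F)*L = ((-F - F*L) - 3/F)*L = (-F - 3/F - F*L)*L = L*(-F - 3/F - F*L))
((14467 - 38674)*(6075 - 16008))/r(306, 10*(-4) - 4) = ((14467 - 38674)*(6075 - 16008))/((-1*(10*(-4) - 4)*(3 + 306²*(1 + (10*(-4) - 4)))/306)) = (-24207*(-9933))/((-1*(-40 - 4)*1/306*(3 + 93636*(1 + (-40 - 4))))) = 240448131/((-1*(-44)*1/306*(3 + 93636*(1 - 44)))) = 240448131/((-1*(-44)*1/306*(3 + 93636*(-43)))) = 240448131/((-1*(-44)*1/306*(3 - 4026348))) = 240448131/((-1*(-44)*1/306*(-4026345))) = 240448131/(-29526530/51) = 240448131*(-51/29526530) = -1114804971/2684230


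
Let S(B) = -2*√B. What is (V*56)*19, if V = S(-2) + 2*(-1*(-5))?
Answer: 10640 - 2128*I*√2 ≈ 10640.0 - 3009.4*I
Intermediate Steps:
V = 10 - 2*I*√2 (V = -2*I*√2 + 2*(-1*(-5)) = -2*I*√2 + 2*5 = -2*I*√2 + 10 = 10 - 2*I*√2 ≈ 10.0 - 2.8284*I)
(V*56)*19 = ((10 - 2*I*√2)*56)*19 = (560 - 112*I*√2)*19 = 10640 - 2128*I*√2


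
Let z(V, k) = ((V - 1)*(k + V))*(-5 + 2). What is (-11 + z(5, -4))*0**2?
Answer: 0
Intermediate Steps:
z(V, k) = -3*(-1 + V)*(V + k) (z(V, k) = ((-1 + V)*(V + k))*(-3) = -3*(-1 + V)*(V + k))
(-11 + z(5, -4))*0**2 = (-11 + (-3*5**2 + 3*5 + 3*(-4) - 3*5*(-4)))*0**2 = (-11 + (-3*25 + 15 - 12 + 60))*0 = (-11 + (-75 + 15 - 12 + 60))*0 = (-11 - 12)*0 = -23*0 = 0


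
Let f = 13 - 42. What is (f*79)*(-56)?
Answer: 128296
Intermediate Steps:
f = -29
(f*79)*(-56) = -29*79*(-56) = -2291*(-56) = 128296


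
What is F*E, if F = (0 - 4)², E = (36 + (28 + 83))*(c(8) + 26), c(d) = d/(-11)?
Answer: 653856/11 ≈ 59441.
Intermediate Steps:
c(d) = -d/11 (c(d) = d*(-1/11) = -d/11)
E = 40866/11 (E = (36 + (28 + 83))*(-1/11*8 + 26) = (36 + 111)*(-8/11 + 26) = 147*(278/11) = 40866/11 ≈ 3715.1)
F = 16 (F = (-4)² = 16)
F*E = 16*(40866/11) = 653856/11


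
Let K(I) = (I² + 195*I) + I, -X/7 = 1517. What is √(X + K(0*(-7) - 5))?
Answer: 3*I*√1286 ≈ 107.58*I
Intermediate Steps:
X = -10619 (X = -7*1517 = -10619)
K(I) = I² + 196*I
√(X + K(0*(-7) - 5)) = √(-10619 + (0*(-7) - 5)*(196 + (0*(-7) - 5))) = √(-10619 + (0 - 5)*(196 + (0 - 5))) = √(-10619 - 5*(196 - 5)) = √(-10619 - 5*191) = √(-10619 - 955) = √(-11574) = 3*I*√1286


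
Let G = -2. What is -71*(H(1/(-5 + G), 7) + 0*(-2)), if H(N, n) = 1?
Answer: -71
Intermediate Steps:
-71*(H(1/(-5 + G), 7) + 0*(-2)) = -71*(1 + 0*(-2)) = -71*(1 + 0) = -71*1 = -71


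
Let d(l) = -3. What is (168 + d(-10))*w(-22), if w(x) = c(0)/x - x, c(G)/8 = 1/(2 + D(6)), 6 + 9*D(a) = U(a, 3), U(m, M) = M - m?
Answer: 3570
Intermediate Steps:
D(a) = -⅓ - a/9 (D(a) = -⅔ + (3 - a)/9 = -⅔ + (⅓ - a/9) = -⅓ - a/9)
c(G) = 8 (c(G) = 8/(2 + (-⅓ - ⅑*6)) = 8/(2 + (-⅓ - ⅔)) = 8/(2 - 1) = 8/1 = 8*1 = 8)
w(x) = -x + 8/x (w(x) = 8/x - x = -x + 8/x)
(168 + d(-10))*w(-22) = (168 - 3)*(-1*(-22) + 8/(-22)) = 165*(22 + 8*(-1/22)) = 165*(22 - 4/11) = 165*(238/11) = 3570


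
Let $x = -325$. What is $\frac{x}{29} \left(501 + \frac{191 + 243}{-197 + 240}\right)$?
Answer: $- \frac{7142525}{1247} \approx -5727.8$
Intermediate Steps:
$\frac{x}{29} \left(501 + \frac{191 + 243}{-197 + 240}\right) = - \frac{325}{29} \left(501 + \frac{191 + 243}{-197 + 240}\right) = \left(-325\right) \frac{1}{29} \left(501 + \frac{434}{43}\right) = - \frac{325 \left(501 + 434 \cdot \frac{1}{43}\right)}{29} = - \frac{325 \left(501 + \frac{434}{43}\right)}{29} = \left(- \frac{325}{29}\right) \frac{21977}{43} = - \frac{7142525}{1247}$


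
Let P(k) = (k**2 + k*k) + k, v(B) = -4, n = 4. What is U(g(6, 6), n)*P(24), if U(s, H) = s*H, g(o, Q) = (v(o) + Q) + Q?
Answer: 37632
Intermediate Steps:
g(o, Q) = -4 + 2*Q (g(o, Q) = (-4 + Q) + Q = -4 + 2*Q)
U(s, H) = H*s
P(k) = k + 2*k**2 (P(k) = (k**2 + k**2) + k = 2*k**2 + k = k + 2*k**2)
U(g(6, 6), n)*P(24) = (4*(-4 + 2*6))*(24*(1 + 2*24)) = (4*(-4 + 12))*(24*(1 + 48)) = (4*8)*(24*49) = 32*1176 = 37632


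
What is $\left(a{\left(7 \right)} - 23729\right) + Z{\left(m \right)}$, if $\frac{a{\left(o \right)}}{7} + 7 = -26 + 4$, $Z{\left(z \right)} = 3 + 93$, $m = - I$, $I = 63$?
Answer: $-23836$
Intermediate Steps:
$m = -63$ ($m = \left(-1\right) 63 = -63$)
$Z{\left(z \right)} = 96$
$a{\left(o \right)} = -203$ ($a{\left(o \right)} = -49 + 7 \left(-26 + 4\right) = -49 + 7 \left(-22\right) = -49 - 154 = -203$)
$\left(a{\left(7 \right)} - 23729\right) + Z{\left(m \right)} = \left(-203 - 23729\right) + 96 = -23932 + 96 = -23836$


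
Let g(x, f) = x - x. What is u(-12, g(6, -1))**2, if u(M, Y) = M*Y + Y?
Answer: 0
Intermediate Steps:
g(x, f) = 0
u(M, Y) = Y + M*Y
u(-12, g(6, -1))**2 = (0*(1 - 12))**2 = (0*(-11))**2 = 0**2 = 0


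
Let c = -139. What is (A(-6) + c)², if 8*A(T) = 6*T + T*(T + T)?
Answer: 72361/4 ≈ 18090.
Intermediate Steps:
A(T) = T²/4 + 3*T/4 (A(T) = (6*T + T*(T + T))/8 = (6*T + T*(2*T))/8 = (6*T + 2*T²)/8 = (2*T² + 6*T)/8 = T²/4 + 3*T/4)
(A(-6) + c)² = ((¼)*(-6)*(3 - 6) - 139)² = ((¼)*(-6)*(-3) - 139)² = (9/2 - 139)² = (-269/2)² = 72361/4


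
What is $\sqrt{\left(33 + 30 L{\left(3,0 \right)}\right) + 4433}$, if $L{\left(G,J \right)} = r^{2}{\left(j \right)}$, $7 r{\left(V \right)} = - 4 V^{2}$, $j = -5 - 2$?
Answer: $\sqrt{27986} \approx 167.29$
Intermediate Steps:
$j = -7$
$r{\left(V \right)} = - \frac{4 V^{2}}{7}$ ($r{\left(V \right)} = \frac{\left(-4\right) V^{2}}{7} = - \frac{4 V^{2}}{7}$)
$L{\left(G,J \right)} = 784$ ($L{\left(G,J \right)} = \left(- \frac{4 \left(-7\right)^{2}}{7}\right)^{2} = \left(\left(- \frac{4}{7}\right) 49\right)^{2} = \left(-28\right)^{2} = 784$)
$\sqrt{\left(33 + 30 L{\left(3,0 \right)}\right) + 4433} = \sqrt{\left(33 + 30 \cdot 784\right) + 4433} = \sqrt{\left(33 + 23520\right) + 4433} = \sqrt{23553 + 4433} = \sqrt{27986}$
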